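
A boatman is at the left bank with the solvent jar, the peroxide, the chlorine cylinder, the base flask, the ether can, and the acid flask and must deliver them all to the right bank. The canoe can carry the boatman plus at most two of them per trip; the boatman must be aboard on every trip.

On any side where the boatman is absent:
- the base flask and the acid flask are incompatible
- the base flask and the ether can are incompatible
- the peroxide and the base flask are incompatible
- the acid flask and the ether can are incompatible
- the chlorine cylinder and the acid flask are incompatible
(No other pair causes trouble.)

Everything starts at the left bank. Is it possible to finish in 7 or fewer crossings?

Counting alone: the boatman can take at most 2 across per trip to the right bank, so moving all 6 needs at least 3 loaded trips out, with a return between consecutive ones — at least 5 crossings.
The safety rule pushes this higher. Following every safe sequence of crossings, the most of the 6 that can be at the right bank as the canoe arrives there on crossings 5, 7 is 4, 5 respectively — never all 6.
So the move cannot be finished within 7 crossings. (The shortest complete plan takes 9:)
1. Boatman goes to the right bank with the acid flask and the base flask.  [the left bank: the chlorine cylinder, the ether can, the peroxide, the solvent jar | the right bank: the acid flask, the base flask]
2. Boatman goes back to the left bank with the base flask.  [the left bank: the base flask, the chlorine cylinder, the ether can, the peroxide, the solvent jar | the right bank: the acid flask]
3. Boatman goes to the right bank with the base flask and the solvent jar.  [the left bank: the chlorine cylinder, the ether can, the peroxide | the right bank: the acid flask, the base flask, the solvent jar]
4. Boatman goes back to the left bank with the base flask.  [the left bank: the base flask, the chlorine cylinder, the ether can, the peroxide | the right bank: the acid flask, the solvent jar]
5. Boatman goes to the right bank with the base flask and the peroxide.  [the left bank: the chlorine cylinder, the ether can | the right bank: the acid flask, the base flask, the peroxide, the solvent jar]
6. Boatman goes back to the left bank with the base flask.  [the left bank: the base flask, the chlorine cylinder, the ether can | the right bank: the acid flask, the peroxide, the solvent jar]
7. Boatman goes to the right bank with the chlorine cylinder and the ether can.  [the left bank: the base flask | the right bank: the acid flask, the chlorine cylinder, the ether can, the peroxide, the solvent jar]
8. Boatman goes back to the left bank with the acid flask.  [the left bank: the acid flask, the base flask | the right bank: the chlorine cylinder, the ether can, the peroxide, the solvent jar]
9. Boatman goes to the right bank with the acid flask and the base flask.  [the left bank: — | the right bank: the acid flask, the base flask, the chlorine cylinder, the ether can, the peroxide, the solvent jar]

No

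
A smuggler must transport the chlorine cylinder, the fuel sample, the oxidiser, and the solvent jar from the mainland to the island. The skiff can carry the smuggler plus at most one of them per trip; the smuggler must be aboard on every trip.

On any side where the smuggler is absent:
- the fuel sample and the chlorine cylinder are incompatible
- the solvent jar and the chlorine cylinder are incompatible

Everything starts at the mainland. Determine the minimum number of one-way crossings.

9

Counting alone: the smuggler can take at most 1 across per trip to the island, so moving all 4 needs at least 4 loaded trips out, with a return between consecutive ones — at least 7 crossings.
The safety rule pushes this higher. Following every safe sequence of crossings, the most of the 4 that can be at the island as the skiff arrives there on crossing 7 is 3 — never all 4.
So no plan with fewer than 9 crossings exists, and this one achieves 9:
1. Smuggler goes to the island with the chlorine cylinder.
2. Smuggler goes back to the mainland alone.
3. Smuggler goes to the island with the fuel sample.
4. Smuggler goes back to the mainland with the chlorine cylinder.
5. Smuggler goes to the island with the solvent jar.
6. Smuggler goes back to the mainland alone.
7. Smuggler goes to the island with the oxidiser.
8. Smuggler goes back to the mainland alone.
9. Smuggler goes to the island with the chlorine cylinder.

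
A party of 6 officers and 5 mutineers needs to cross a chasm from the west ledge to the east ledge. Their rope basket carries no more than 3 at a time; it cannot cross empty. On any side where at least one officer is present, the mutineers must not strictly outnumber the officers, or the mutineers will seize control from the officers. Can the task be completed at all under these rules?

Yes

1. 3 mutineers → the east ledge.  (the west ledge: 6O 2M; the east ledge: 0O 3M)
2. 1 mutineer ← the west ledge.  (the west ledge: 6O 3M; the east ledge: 0O 2M)
3. 3 officers → the east ledge.  (the west ledge: 3O 3M; the east ledge: 3O 2M)
4. 1 officer ← the west ledge.  (the west ledge: 4O 3M; the east ledge: 2O 2M)
5. 2 officers and 1 mutineer → the east ledge.  (the west ledge: 2O 2M; the east ledge: 4O 3M)
6. 1 officer ← the west ledge.  (the west ledge: 3O 2M; the east ledge: 3O 3M)
7. 2 officers and 1 mutineer → the east ledge.  (the west ledge: 1O 1M; the east ledge: 5O 4M)
8. 1 officer ← the west ledge.  (the west ledge: 2O 1M; the east ledge: 4O 4M)
9. 2 officers and 1 mutineer → the east ledge.  (the west ledge: 0O 0M; the east ledge: 6O 5M)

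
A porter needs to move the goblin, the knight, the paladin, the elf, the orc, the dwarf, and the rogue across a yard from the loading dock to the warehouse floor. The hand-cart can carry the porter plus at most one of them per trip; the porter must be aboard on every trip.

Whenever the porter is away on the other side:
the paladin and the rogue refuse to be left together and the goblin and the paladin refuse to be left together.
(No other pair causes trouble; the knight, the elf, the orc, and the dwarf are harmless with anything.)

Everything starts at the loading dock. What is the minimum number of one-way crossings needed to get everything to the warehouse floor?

15

Counting alone: the porter can take at most 1 across per trip to the warehouse floor, so moving all 7 needs at least 7 loaded trips out, with a return between consecutive ones — at least 13 crossings.
The safety rule pushes this higher. Following every safe sequence of crossings, the most of the 7 that can be at the warehouse floor as the hand-cart arrives there on crossing 13 is 6 — never all 7.
So no plan with fewer than 15 crossings exists, and this one achieves 15:
1. Porter goes to the warehouse floor with the paladin.  [the loading dock: the dwarf, the elf, the goblin, the knight, the orc, the rogue | the warehouse floor: the paladin]
2. Porter goes back to the loading dock alone.  [the loading dock: the dwarf, the elf, the goblin, the knight, the orc, the rogue | the warehouse floor: the paladin]
3. Porter goes to the warehouse floor with the goblin.  [the loading dock: the dwarf, the elf, the knight, the orc, the rogue | the warehouse floor: the goblin, the paladin]
4. Porter goes back to the loading dock with the paladin.  [the loading dock: the dwarf, the elf, the knight, the orc, the paladin, the rogue | the warehouse floor: the goblin]
5. Porter goes to the warehouse floor with the rogue.  [the loading dock: the dwarf, the elf, the knight, the orc, the paladin | the warehouse floor: the goblin, the rogue]
6. Porter goes back to the loading dock alone.  [the loading dock: the dwarf, the elf, the knight, the orc, the paladin | the warehouse floor: the goblin, the rogue]
7. Porter goes to the warehouse floor with the knight.  [the loading dock: the dwarf, the elf, the orc, the paladin | the warehouse floor: the goblin, the knight, the rogue]
8. Porter goes back to the loading dock alone.  [the loading dock: the dwarf, the elf, the orc, the paladin | the warehouse floor: the goblin, the knight, the rogue]
9. Porter goes to the warehouse floor with the elf.  [the loading dock: the dwarf, the orc, the paladin | the warehouse floor: the elf, the goblin, the knight, the rogue]
10. Porter goes back to the loading dock alone.  [the loading dock: the dwarf, the orc, the paladin | the warehouse floor: the elf, the goblin, the knight, the rogue]
11. Porter goes to the warehouse floor with the orc.  [the loading dock: the dwarf, the paladin | the warehouse floor: the elf, the goblin, the knight, the orc, the rogue]
12. Porter goes back to the loading dock alone.  [the loading dock: the dwarf, the paladin | the warehouse floor: the elf, the goblin, the knight, the orc, the rogue]
13. Porter goes to the warehouse floor with the dwarf.  [the loading dock: the paladin | the warehouse floor: the dwarf, the elf, the goblin, the knight, the orc, the rogue]
14. Porter goes back to the loading dock alone.  [the loading dock: the paladin | the warehouse floor: the dwarf, the elf, the goblin, the knight, the orc, the rogue]
15. Porter goes to the warehouse floor with the paladin.  [the loading dock: — | the warehouse floor: the dwarf, the elf, the goblin, the knight, the orc, the paladin, the rogue]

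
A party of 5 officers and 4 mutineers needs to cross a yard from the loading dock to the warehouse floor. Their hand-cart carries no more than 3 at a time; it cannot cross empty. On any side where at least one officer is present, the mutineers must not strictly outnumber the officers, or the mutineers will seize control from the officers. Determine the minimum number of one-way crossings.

Counting alone: each trip to the warehouse floor takes at most 3 across and each return brings at least 1 back, so after t trips out (and t−1 returns) at most 3t − (t−1) of the 9 are across; that first reaches 9 at t = 4, so at least 7 crossings are needed.
The plan below uses exactly 7 crossings, so it is optimal:
1. 3 mutineers → the warehouse floor.  (the loading dock: 5O 1M; the warehouse floor: 0O 3M)
2. 1 mutineer ← the loading dock.  (the loading dock: 5O 2M; the warehouse floor: 0O 2M)
3. 3 officers → the warehouse floor.  (the loading dock: 2O 2M; the warehouse floor: 3O 2M)
4. 1 officer ← the loading dock.  (the loading dock: 3O 2M; the warehouse floor: 2O 2M)
5. 2 officers and 1 mutineer → the warehouse floor.  (the loading dock: 1O 1M; the warehouse floor: 4O 3M)
6. 1 officer ← the loading dock.  (the loading dock: 2O 1M; the warehouse floor: 3O 3M)
7. 2 officers and 1 mutineer → the warehouse floor.  (the loading dock: 0O 0M; the warehouse floor: 5O 4M)

7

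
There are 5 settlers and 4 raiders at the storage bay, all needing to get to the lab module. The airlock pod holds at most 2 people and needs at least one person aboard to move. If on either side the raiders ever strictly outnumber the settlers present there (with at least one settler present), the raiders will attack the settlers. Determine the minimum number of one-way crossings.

Counting alone: each trip to the lab module takes at most 2 across and each return brings at least 1 back, so after t trips out (and t−1 returns) at most 2t − (t−1) of the 9 are across; that first reaches 9 at t = 8, so at least 15 crossings are needed.
The plan below uses exactly 15 crossings, so it is optimal:
1. 2 raiders → the lab module.  (the storage bay: 5S 2R; the lab module: 0S 2R)
2. 1 raider ← the storage bay.  (the storage bay: 5S 3R; the lab module: 0S 1R)
3. 2 raiders → the lab module.  (the storage bay: 5S 1R; the lab module: 0S 3R)
4. 1 raider ← the storage bay.  (the storage bay: 5S 2R; the lab module: 0S 2R)
5. 2 settlers → the lab module.  (the storage bay: 3S 2R; the lab module: 2S 2R)
6. 1 raider ← the storage bay.  (the storage bay: 3S 3R; the lab module: 2S 1R)
7. 1 settler and 1 raider → the lab module.  (the storage bay: 2S 2R; the lab module: 3S 2R)
8. 1 settler ← the storage bay.  (the storage bay: 3S 2R; the lab module: 2S 2R)
9. 1 settler and 1 raider → the lab module.  (the storage bay: 2S 1R; the lab module: 3S 3R)
10. 1 raider ← the storage bay.  (the storage bay: 2S 2R; the lab module: 3S 2R)
11. 1 settler and 1 raider → the lab module.  (the storage bay: 1S 1R; the lab module: 4S 3R)
12. 1 settler ← the storage bay.  (the storage bay: 2S 1R; the lab module: 3S 3R)
13. 1 settler and 1 raider → the lab module.  (the storage bay: 1S 0R; the lab module: 4S 4R)
14. 1 raider ← the storage bay.  (the storage bay: 1S 1R; the lab module: 4S 3R)
15. 1 settler and 1 raider → the lab module.  (the storage bay: 0S 0R; the lab module: 5S 4R)

15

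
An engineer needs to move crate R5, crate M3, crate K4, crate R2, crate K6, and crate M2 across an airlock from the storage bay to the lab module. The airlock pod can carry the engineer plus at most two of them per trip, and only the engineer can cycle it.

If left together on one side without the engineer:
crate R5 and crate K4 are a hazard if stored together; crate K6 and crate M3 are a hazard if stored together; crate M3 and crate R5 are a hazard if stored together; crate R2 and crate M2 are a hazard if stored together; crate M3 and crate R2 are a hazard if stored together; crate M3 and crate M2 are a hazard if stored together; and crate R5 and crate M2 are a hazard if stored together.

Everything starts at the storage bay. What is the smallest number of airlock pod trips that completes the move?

impossible

Whatever the first load, the items left behind include a forbidden pair without the engineer. No opening move is safe, so no plan exists.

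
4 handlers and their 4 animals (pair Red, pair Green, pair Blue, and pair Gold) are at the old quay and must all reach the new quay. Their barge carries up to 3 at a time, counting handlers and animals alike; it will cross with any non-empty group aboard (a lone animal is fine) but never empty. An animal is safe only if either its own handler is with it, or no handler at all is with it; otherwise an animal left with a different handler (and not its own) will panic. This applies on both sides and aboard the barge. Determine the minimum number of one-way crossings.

Counting alone: each trip to the new quay takes at most 3 across and each return brings at least 1 back, so after t trips out (and t−1 returns) at most 3t − (t−1) of the 8 are across; that first reaches 8 at t = 4, so at least 7 crossings are needed.
The safety rule pushes this higher. Following every safe sequence of crossings, the most of the 8 that can be at the new quay as the barge arrives there on crossing 7 is 7 — never all 8.
So no plan with fewer than 9 crossings exists, and this one achieves 9:
1. animal Red and handler Red cross → the new quay.
2. handler Red crosses ← the old quay.
3. animal Green, handler Green, and handler Red cross → the new quay.
4. animal Red and handler Red cross ← the old quay.
5. handler Blue, handler Gold, and handler Red cross → the new quay.
6. animal Green crosses ← the old quay.
7. animal Green and animal Red cross → the new quay.
8. animal Red crosses ← the old quay.
9. animal Blue, animal Gold, and animal Red cross → the new quay.

9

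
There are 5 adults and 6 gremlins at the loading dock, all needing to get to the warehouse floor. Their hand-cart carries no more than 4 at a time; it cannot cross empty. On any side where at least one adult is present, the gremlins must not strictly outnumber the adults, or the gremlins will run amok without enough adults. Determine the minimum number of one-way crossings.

impossible

The gremlins already outnumber the adults at the loading dock before anyone moves, so the starting position itself is disallowed.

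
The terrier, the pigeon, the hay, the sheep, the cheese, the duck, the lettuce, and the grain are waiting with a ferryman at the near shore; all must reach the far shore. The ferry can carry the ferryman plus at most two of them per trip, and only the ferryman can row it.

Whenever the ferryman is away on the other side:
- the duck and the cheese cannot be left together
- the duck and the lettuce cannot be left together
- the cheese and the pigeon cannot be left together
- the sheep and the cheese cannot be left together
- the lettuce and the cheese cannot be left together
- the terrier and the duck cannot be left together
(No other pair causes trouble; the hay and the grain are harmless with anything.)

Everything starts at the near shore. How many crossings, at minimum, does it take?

Counting alone: the ferryman can take at most 2 across per trip to the far shore, so moving all 8 needs at least 4 loaded trips out, with a return between consecutive ones — at least 7 crossings.
The safety rule pushes this higher. Following every safe sequence of crossings, the most of the 8 that can be at the far shore as the ferry arrives there on crossings 7, 9, 11 is 5, 6, 7 respectively — never all 8.
So no plan with fewer than 13 crossings exists, and this one achieves 13:
1. Ferryman goes to the far shore with the cheese and the duck.  [the near shore: the grain, the hay, the lettuce, the pigeon, the sheep, the terrier | the far shore: the cheese, the duck]
2. Ferryman goes back to the near shore with the cheese.  [the near shore: the cheese, the grain, the hay, the lettuce, the pigeon, the sheep, the terrier | the far shore: the duck]
3. Ferryman goes to the far shore with the cheese and the terrier.  [the near shore: the grain, the hay, the lettuce, the pigeon, the sheep | the far shore: the cheese, the duck, the terrier]
4. Ferryman goes back to the near shore with the duck.  [the near shore: the duck, the grain, the hay, the lettuce, the pigeon, the sheep | the far shore: the cheese, the terrier]
5. Ferryman goes to the far shore with the lettuce and the pigeon.  [the near shore: the duck, the grain, the hay, the sheep | the far shore: the cheese, the lettuce, the pigeon, the terrier]
6. Ferryman goes back to the near shore with the cheese.  [the near shore: the cheese, the duck, the grain, the hay, the sheep | the far shore: the lettuce, the pigeon, the terrier]
7. Ferryman goes to the far shore with the cheese and the hay.  [the near shore: the duck, the grain, the sheep | the far shore: the cheese, the hay, the lettuce, the pigeon, the terrier]
8. Ferryman goes back to the near shore with the cheese.  [the near shore: the cheese, the duck, the grain, the sheep | the far shore: the hay, the lettuce, the pigeon, the terrier]
9. Ferryman goes to the far shore with the cheese and the sheep.  [the near shore: the duck, the grain | the far shore: the cheese, the hay, the lettuce, the pigeon, the sheep, the terrier]
10. Ferryman goes back to the near shore with the cheese.  [the near shore: the cheese, the duck, the grain | the far shore: the hay, the lettuce, the pigeon, the sheep, the terrier]
11. Ferryman goes to the far shore with the cheese and the grain.  [the near shore: the duck | the far shore: the cheese, the grain, the hay, the lettuce, the pigeon, the sheep, the terrier]
12. Ferryman goes back to the near shore with the cheese.  [the near shore: the cheese, the duck | the far shore: the grain, the hay, the lettuce, the pigeon, the sheep, the terrier]
13. Ferryman goes to the far shore with the cheese and the duck.  [the near shore: — | the far shore: the cheese, the duck, the grain, the hay, the lettuce, the pigeon, the sheep, the terrier]

13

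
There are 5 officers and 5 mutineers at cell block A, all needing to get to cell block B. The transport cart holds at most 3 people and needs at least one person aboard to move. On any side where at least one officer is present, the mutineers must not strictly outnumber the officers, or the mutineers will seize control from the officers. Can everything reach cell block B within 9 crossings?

No

Counting alone: each trip to cell block B takes at most 3 across and each return brings at least 1 back, so after t trips out (and t−1 returns) at most 3t − (t−1) of the 10 are across; that first reaches 10 at t = 5, so at least 9 crossings are needed.
The safety rule pushes this higher. Following every safe sequence of crossings, the most of the 10 that can be at cell block B as the transport cart arrives there on crossing 9 is 9 — never all 10.
So the move cannot be finished within 9 crossings. (The shortest complete plan takes 11:)
1. 2 mutineers → cell block B.  (cell block A: 5O 3M; cell block B: 0O 2M)
2. 1 mutineer ← cell block A.  (cell block A: 5O 4M; cell block B: 0O 1M)
3. 3 mutineers → cell block B.  (cell block A: 5O 1M; cell block B: 0O 4M)
4. 1 mutineer ← cell block A.  (cell block A: 5O 2M; cell block B: 0O 3M)
5. 3 officers → cell block B.  (cell block A: 2O 2M; cell block B: 3O 3M)
6. 1 officer and 1 mutineer ← cell block A.  (cell block A: 3O 3M; cell block B: 2O 2M)
7. 3 officers → cell block B.  (cell block A: 0O 3M; cell block B: 5O 2M)
8. 1 mutineer ← cell block A.  (cell block A: 0O 4M; cell block B: 5O 1M)
9. 2 mutineers → cell block B.  (cell block A: 0O 2M; cell block B: 5O 3M)
10. 1 mutineer ← cell block A.  (cell block A: 0O 3M; cell block B: 5O 2M)
11. 3 mutineers → cell block B.  (cell block A: 0O 0M; cell block B: 5O 5M)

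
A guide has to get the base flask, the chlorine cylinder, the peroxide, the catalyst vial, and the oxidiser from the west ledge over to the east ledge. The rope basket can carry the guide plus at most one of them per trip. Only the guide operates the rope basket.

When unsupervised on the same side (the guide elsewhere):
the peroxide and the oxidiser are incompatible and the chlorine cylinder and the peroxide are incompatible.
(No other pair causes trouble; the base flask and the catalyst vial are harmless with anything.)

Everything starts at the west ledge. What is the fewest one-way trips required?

11

Counting alone: the guide can take at most 1 across per trip to the east ledge, so moving all 5 needs at least 5 loaded trips out, with a return between consecutive ones — at least 9 crossings.
The safety rule pushes this higher. Following every safe sequence of crossings, the most of the 5 that can be at the east ledge as the rope basket arrives there on crossing 9 is 4 — never all 5.
So no plan with fewer than 11 crossings exists, and this one achieves 11:
1. Guide goes to the east ledge with the peroxide.
2. Guide goes back to the west ledge alone.
3. Guide goes to the east ledge with the base flask.
4. Guide goes back to the west ledge alone.
5. Guide goes to the east ledge with the chlorine cylinder.
6. Guide goes back to the west ledge with the peroxide.
7. Guide goes to the east ledge with the oxidiser.
8. Guide goes back to the west ledge alone.
9. Guide goes to the east ledge with the catalyst vial.
10. Guide goes back to the west ledge alone.
11. Guide goes to the east ledge with the peroxide.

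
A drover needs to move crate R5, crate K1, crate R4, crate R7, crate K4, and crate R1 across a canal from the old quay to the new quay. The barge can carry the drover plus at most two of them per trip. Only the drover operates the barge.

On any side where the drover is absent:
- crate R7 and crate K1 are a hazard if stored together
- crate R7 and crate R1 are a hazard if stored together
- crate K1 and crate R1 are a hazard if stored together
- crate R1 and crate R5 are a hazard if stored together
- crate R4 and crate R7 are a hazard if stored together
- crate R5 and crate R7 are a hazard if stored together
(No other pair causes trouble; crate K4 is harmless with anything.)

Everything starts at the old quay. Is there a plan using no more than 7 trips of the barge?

Counting alone: the drover can take at most 2 across per trip to the new quay, so moving all 6 needs at least 3 loaded trips out, with a return between consecutive ones — at least 5 crossings.
The safety rule pushes this higher. Following every safe sequence of crossings, the most of the 6 that can be at the new quay as the barge arrives there on crossings 5, 7 is 4, 5 respectively — never all 6.
So the move cannot be finished within 7 crossings. (The shortest complete plan takes 9:)
1. Drover goes to the new quay with crate R1 and crate R7.  [the old quay: crate K1, crate K4, crate R4, crate R5 | the new quay: crate R1, crate R7]
2. Drover goes back to the old quay with crate R7.  [the old quay: crate K1, crate K4, crate R4, crate R5, crate R7 | the new quay: crate R1]
3. Drover goes to the new quay with crate R4 and crate R7.  [the old quay: crate K1, crate K4, crate R5 | the new quay: crate R1, crate R4, crate R7]
4. Drover goes back to the old quay with crate R7.  [the old quay: crate K1, crate K4, crate R5, crate R7 | the new quay: crate R1, crate R4]
5. Drover goes to the new quay with crate K1 and crate R5.  [the old quay: crate K4, crate R7 | the new quay: crate K1, crate R1, crate R4, crate R5]
6. Drover goes back to the old quay with crate R1.  [the old quay: crate K4, crate R1, crate R7 | the new quay: crate K1, crate R4, crate R5]
7. Drover goes to the new quay with crate K4 and crate R7.  [the old quay: crate R1 | the new quay: crate K1, crate K4, crate R4, crate R5, crate R7]
8. Drover goes back to the old quay with crate R7.  [the old quay: crate R1, crate R7 | the new quay: crate K1, crate K4, crate R4, crate R5]
9. Drover goes to the new quay with crate R1 and crate R7.  [the old quay: — | the new quay: crate K1, crate K4, crate R1, crate R4, crate R5, crate R7]

No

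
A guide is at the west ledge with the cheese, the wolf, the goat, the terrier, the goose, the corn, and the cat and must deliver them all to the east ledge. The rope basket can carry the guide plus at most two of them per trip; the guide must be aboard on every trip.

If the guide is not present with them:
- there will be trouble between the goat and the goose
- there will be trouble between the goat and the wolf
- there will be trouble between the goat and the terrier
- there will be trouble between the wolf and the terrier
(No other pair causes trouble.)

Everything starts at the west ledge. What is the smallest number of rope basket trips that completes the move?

11

Counting alone: the guide can take at most 2 across per trip to the east ledge, so moving all 7 needs at least 4 loaded trips out, with a return between consecutive ones — at least 7 crossings.
The safety rule pushes this higher. Following every safe sequence of crossings, the most of the 7 that can be at the east ledge as the rope basket arrives there on crossings 7, 9 is 5, 6 respectively — never all 7.
So no plan with fewer than 11 crossings exists, and this one achieves 11:
1. Guide goes to the east ledge with the goat and the wolf.
2. Guide goes back to the west ledge with the wolf.
3. Guide goes to the east ledge with the cheese and the wolf.
4. Guide goes back to the west ledge with the wolf.
5. Guide goes to the east ledge with the goose and the wolf.
6. Guide goes back to the west ledge with the goat.
7. Guide goes to the east ledge with the corn and the goat.
8. Guide goes back to the west ledge with the goat.
9. Guide goes to the east ledge with the cat and the goat.
10. Guide goes back to the west ledge with the goat.
11. Guide goes to the east ledge with the goat and the terrier.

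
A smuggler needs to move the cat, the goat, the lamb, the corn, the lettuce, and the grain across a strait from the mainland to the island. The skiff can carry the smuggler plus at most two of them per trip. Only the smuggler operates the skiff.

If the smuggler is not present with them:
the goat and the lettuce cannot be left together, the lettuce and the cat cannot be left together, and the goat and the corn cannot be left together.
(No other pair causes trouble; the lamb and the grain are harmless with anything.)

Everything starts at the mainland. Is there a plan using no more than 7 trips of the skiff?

Yes — this plan uses 5 crossings (≤ 7):
1. Smuggler goes to the island with the cat and the goat.  [the mainland: the corn, the grain, the lamb, the lettuce | the island: the cat, the goat]
2. Smuggler goes back to the mainland alone.  [the mainland: the corn, the grain, the lamb, the lettuce | the island: the cat, the goat]
3. Smuggler goes to the island with the grain and the lamb.  [the mainland: the corn, the lettuce | the island: the cat, the goat, the grain, the lamb]
4. Smuggler goes back to the mainland alone.  [the mainland: the corn, the lettuce | the island: the cat, the goat, the grain, the lamb]
5. Smuggler goes to the island with the corn and the lettuce.  [the mainland: — | the island: the cat, the corn, the goat, the grain, the lamb, the lettuce]

Yes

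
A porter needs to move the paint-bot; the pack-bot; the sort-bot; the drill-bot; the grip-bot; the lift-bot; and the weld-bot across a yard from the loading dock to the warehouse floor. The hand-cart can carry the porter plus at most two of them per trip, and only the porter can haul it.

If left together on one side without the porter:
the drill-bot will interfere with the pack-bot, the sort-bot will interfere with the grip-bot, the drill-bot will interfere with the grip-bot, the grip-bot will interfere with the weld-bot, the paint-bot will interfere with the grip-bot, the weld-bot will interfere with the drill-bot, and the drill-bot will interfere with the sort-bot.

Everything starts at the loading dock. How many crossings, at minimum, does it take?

11

Counting alone: the porter can take at most 2 across per trip to the warehouse floor, so moving all 7 needs at least 4 loaded trips out, with a return between consecutive ones — at least 7 crossings.
The safety rule pushes this higher. Following every safe sequence of crossings, the most of the 7 that can be at the warehouse floor as the hand-cart arrives there on crossings 7, 9 is 5, 6 respectively — never all 7.
So no plan with fewer than 11 crossings exists, and this one achieves 11:
1. Porter goes to the warehouse floor with the drill-bot and the grip-bot.
2. Porter goes back to the loading dock with the drill-bot.
3. Porter goes to the warehouse floor with the drill-bot and the paint-bot.
4. Porter goes back to the loading dock with the grip-bot.
5. Porter goes to the warehouse floor with the sort-bot and the weld-bot.
6. Porter goes back to the loading dock with the drill-bot.
7. Porter goes to the warehouse floor with the drill-bot and the pack-bot.
8. Porter goes back to the loading dock with the drill-bot.
9. Porter goes to the warehouse floor with the drill-bot and the lift-bot.
10. Porter goes back to the loading dock with the drill-bot.
11. Porter goes to the warehouse floor with the drill-bot and the grip-bot.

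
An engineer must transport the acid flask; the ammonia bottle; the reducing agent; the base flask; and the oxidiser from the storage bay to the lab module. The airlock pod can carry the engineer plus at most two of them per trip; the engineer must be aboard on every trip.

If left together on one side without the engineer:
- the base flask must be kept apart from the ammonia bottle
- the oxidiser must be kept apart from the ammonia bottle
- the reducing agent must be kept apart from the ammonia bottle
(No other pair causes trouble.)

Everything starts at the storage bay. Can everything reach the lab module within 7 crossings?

Yes — this plan uses 5 crossings (≤ 7):
1. Engineer goes to the lab module with the acid flask and the ammonia bottle.
2. Engineer goes back to the storage bay alone.
3. Engineer goes to the lab module with the base flask and the reducing agent.
4. Engineer goes back to the storage bay with the ammonia bottle.
5. Engineer goes to the lab module with the ammonia bottle and the oxidiser.

Yes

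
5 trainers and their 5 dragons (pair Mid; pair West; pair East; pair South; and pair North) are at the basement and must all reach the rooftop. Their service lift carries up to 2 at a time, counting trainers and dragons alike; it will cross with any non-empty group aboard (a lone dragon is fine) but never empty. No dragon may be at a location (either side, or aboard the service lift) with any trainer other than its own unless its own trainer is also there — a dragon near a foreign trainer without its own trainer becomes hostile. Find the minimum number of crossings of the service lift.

Following every safe sequence of crossings from the start, the most of the 10 that can be at the rooftop as the service lift arrives there on crossings 1, 3, 5, 7 is 2, 3, 4, 5 respectively; the best ever achieved is 5 of 10.
From crossing 9 on, no configuration arises that was not already reachable earlier: only 82 distinct safe configurations (who is on which side, and where the service lift is) can ever be reached, none of them has everyone across, and every continuation just revisits them. So no valid plan exists.

impossible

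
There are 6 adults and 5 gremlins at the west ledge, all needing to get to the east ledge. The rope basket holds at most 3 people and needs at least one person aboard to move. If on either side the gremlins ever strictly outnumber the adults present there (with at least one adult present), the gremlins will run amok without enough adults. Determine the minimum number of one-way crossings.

Counting alone: each trip to the east ledge takes at most 3 across and each return brings at least 1 back, so after t trips out (and t−1 returns) at most 3t − (t−1) of the 11 are across; that first reaches 11 at t = 5, so at least 9 crossings are needed.
The plan below uses exactly 9 crossings, so it is optimal:
1. 3 gremlins → the east ledge.  (the west ledge: 6A 2G; the east ledge: 0A 3G)
2. 1 gremlin ← the west ledge.  (the west ledge: 6A 3G; the east ledge: 0A 2G)
3. 3 adults → the east ledge.  (the west ledge: 3A 3G; the east ledge: 3A 2G)
4. 1 adult ← the west ledge.  (the west ledge: 4A 3G; the east ledge: 2A 2G)
5. 2 adults and 1 gremlin → the east ledge.  (the west ledge: 2A 2G; the east ledge: 4A 3G)
6. 1 adult ← the west ledge.  (the west ledge: 3A 2G; the east ledge: 3A 3G)
7. 2 adults and 1 gremlin → the east ledge.  (the west ledge: 1A 1G; the east ledge: 5A 4G)
8. 1 adult ← the west ledge.  (the west ledge: 2A 1G; the east ledge: 4A 4G)
9. 2 adults and 1 gremlin → the east ledge.  (the west ledge: 0A 0G; the east ledge: 6A 5G)

9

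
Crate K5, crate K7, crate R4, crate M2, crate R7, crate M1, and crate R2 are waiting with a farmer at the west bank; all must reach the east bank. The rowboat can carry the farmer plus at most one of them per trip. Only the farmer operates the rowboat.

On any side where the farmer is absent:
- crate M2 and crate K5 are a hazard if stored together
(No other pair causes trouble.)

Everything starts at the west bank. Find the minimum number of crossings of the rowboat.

13

Counting alone: the farmer can take at most 1 across per trip to the east bank, so moving all 7 needs at least 7 loaded trips out, with a return between consecutive ones — at least 13 crossings.
The plan below uses exactly 13 crossings, so it is optimal:
1. Farmer goes to the east bank with crate K5.
2. Farmer goes back to the west bank alone.
3. Farmer goes to the east bank with crate K7.
4. Farmer goes back to the west bank alone.
5. Farmer goes to the east bank with crate R4.
6. Farmer goes back to the west bank alone.
7. Farmer goes to the east bank with crate R7.
8. Farmer goes back to the west bank alone.
9. Farmer goes to the east bank with crate M1.
10. Farmer goes back to the west bank alone.
11. Farmer goes to the east bank with crate R2.
12. Farmer goes back to the west bank alone.
13. Farmer goes to the east bank with crate M2.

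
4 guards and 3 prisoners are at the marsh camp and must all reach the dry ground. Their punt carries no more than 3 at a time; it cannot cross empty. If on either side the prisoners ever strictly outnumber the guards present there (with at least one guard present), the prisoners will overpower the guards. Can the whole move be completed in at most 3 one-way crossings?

No

Counting alone: each trip to the dry ground takes at most 3 across and each return brings at least 1 back, so after t trips out (and t−1 returns) at most 3t − (t−1) of the 7 are across; that first reaches 7 at t = 3, so at least 5 crossings are needed.
Since 3 < 5, 3 crossings cannot be enough. (The shortest complete plan in fact takes 5:)
1. 3 prisoners → the dry ground.  (the marsh camp: 4G 0P; the dry ground: 0G 3P)
2. 1 prisoner ← the marsh camp.  (the marsh camp: 4G 1P; the dry ground: 0G 2P)
3. 3 guards → the dry ground.  (the marsh camp: 1G 1P; the dry ground: 3G 2P)
4. 1 guard ← the marsh camp.  (the marsh camp: 2G 1P; the dry ground: 2G 2P)
5. 2 guards and 1 prisoner → the dry ground.  (the marsh camp: 0G 0P; the dry ground: 4G 3P)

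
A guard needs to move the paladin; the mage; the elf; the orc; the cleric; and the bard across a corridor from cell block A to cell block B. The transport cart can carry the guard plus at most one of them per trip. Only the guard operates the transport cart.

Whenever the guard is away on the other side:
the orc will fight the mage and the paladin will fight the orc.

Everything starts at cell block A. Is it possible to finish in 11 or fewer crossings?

Counting alone: the guard can take at most 1 across per trip to cell block B, so moving all 6 needs at least 6 loaded trips out, with a return between consecutive ones — at least 11 crossings.
The safety rule pushes this higher. Following every safe sequence of crossings, the most of the 6 that can be at cell block B as the transport cart arrives there on crossing 11 is 5 — never all 6.
So the move cannot be finished within 11 crossings. (The shortest complete plan takes 13:)
1. Guard goes to cell block B with the orc.  [cell block A: the bard, the cleric, the elf, the mage, the paladin | cell block B: the orc]
2. Guard goes back to cell block A alone.  [cell block A: the bard, the cleric, the elf, the mage, the paladin | cell block B: the orc]
3. Guard goes to cell block B with the paladin.  [cell block A: the bard, the cleric, the elf, the mage | cell block B: the orc, the paladin]
4. Guard goes back to cell block A with the orc.  [cell block A: the bard, the cleric, the elf, the mage, the orc | cell block B: the paladin]
5. Guard goes to cell block B with the mage.  [cell block A: the bard, the cleric, the elf, the orc | cell block B: the mage, the paladin]
6. Guard goes back to cell block A alone.  [cell block A: the bard, the cleric, the elf, the orc | cell block B: the mage, the paladin]
7. Guard goes to cell block B with the elf.  [cell block A: the bard, the cleric, the orc | cell block B: the elf, the mage, the paladin]
8. Guard goes back to cell block A alone.  [cell block A: the bard, the cleric, the orc | cell block B: the elf, the mage, the paladin]
9. Guard goes to cell block B with the cleric.  [cell block A: the bard, the orc | cell block B: the cleric, the elf, the mage, the paladin]
10. Guard goes back to cell block A alone.  [cell block A: the bard, the orc | cell block B: the cleric, the elf, the mage, the paladin]
11. Guard goes to cell block B with the bard.  [cell block A: the orc | cell block B: the bard, the cleric, the elf, the mage, the paladin]
12. Guard goes back to cell block A alone.  [cell block A: the orc | cell block B: the bard, the cleric, the elf, the mage, the paladin]
13. Guard goes to cell block B with the orc.  [cell block A: — | cell block B: the bard, the cleric, the elf, the mage, the orc, the paladin]

No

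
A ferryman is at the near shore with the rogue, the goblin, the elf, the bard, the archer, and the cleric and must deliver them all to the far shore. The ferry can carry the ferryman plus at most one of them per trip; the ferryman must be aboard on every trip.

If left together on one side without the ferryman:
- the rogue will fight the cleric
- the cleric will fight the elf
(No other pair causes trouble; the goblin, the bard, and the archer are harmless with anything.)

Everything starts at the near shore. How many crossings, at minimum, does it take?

13

Counting alone: the ferryman can take at most 1 across per trip to the far shore, so moving all 6 needs at least 6 loaded trips out, with a return between consecutive ones — at least 11 crossings.
The safety rule pushes this higher. Following every safe sequence of crossings, the most of the 6 that can be at the far shore as the ferry arrives there on crossing 11 is 5 — never all 6.
So no plan with fewer than 13 crossings exists, and this one achieves 13:
1. Ferryman goes to the far shore with the cleric.
2. Ferryman goes back to the near shore alone.
3. Ferryman goes to the far shore with the rogue.
4. Ferryman goes back to the near shore with the cleric.
5. Ferryman goes to the far shore with the elf.
6. Ferryman goes back to the near shore alone.
7. Ferryman goes to the far shore with the goblin.
8. Ferryman goes back to the near shore alone.
9. Ferryman goes to the far shore with the bard.
10. Ferryman goes back to the near shore alone.
11. Ferryman goes to the far shore with the archer.
12. Ferryman goes back to the near shore alone.
13. Ferryman goes to the far shore with the cleric.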